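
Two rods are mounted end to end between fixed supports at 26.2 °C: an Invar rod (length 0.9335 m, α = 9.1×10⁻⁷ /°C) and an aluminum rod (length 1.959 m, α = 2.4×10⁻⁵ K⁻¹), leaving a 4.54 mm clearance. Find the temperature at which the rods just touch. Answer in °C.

Gap closes when ΔL₁ + ΔL₂ = 4.54 mm = 4.54×10⁻³ m
(α₁L₁ + α₂L₂)ΔT = g
α₁L₁ + α₂L₂ = 9.1×10⁻⁷×0.9335 + 2.4×10⁻⁵×1.959 = 4.7865485×10⁻⁵ m/K
ΔT = 4.54×10⁻³ / 4.7865485×10⁻⁵ = 94.85 K
T = 26.2 + 94.85 = 121.05 °C

T = 121 °C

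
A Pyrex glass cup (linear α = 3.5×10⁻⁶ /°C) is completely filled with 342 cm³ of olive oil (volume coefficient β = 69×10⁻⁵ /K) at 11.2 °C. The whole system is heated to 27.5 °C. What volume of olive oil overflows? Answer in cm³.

3.79 cm³

The cup also expands: β_container ≈ 3α = 1.05×10⁻⁵ /K
Net overflow = V₀(β_liq − 3α_cont)ΔT
β − 3α = 6.90×10⁻⁴ − 1.05×10⁻⁵ = 6.795×10⁻⁴ /K; ΔT = 16.3 K
ΔV = 342 × 6.795×10⁻⁴ × 16.3 = 3.79 cm³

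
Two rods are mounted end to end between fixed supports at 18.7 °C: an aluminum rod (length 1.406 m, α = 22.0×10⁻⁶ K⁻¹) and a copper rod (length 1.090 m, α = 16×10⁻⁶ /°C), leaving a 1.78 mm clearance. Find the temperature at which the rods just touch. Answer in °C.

T = 55.5 °C

α₁L₁ = 3.0932×10⁻⁵ m/K, α₂L₂ = 1.744×10⁻⁵ m/K → total 4.8372×10⁻⁵ m/K
ΔT = g/(α₁L₁+α₂L₂) = 1.78×10⁻³ / 4.8372×10⁻⁵ = 36.798 K
T = 18.7 + 36.798 = 55.498 °C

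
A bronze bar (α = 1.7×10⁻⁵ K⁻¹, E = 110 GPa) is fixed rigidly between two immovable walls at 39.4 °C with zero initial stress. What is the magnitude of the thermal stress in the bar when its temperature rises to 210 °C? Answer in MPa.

Fully constrained: the free strain ε = αΔT is blocked, so σ = Eε = EαΔT.
|ΔT| = 170.6 K
σ = 110×10⁹ × 1.7×10⁻⁵ × 170.6 = 3.19×10⁸ Pa

σ = 319 MPa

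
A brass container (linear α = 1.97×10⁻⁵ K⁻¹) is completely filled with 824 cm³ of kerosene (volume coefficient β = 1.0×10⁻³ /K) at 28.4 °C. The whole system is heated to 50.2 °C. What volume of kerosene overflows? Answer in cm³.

16.9 cm³

The container also expands: β_container ≈ 3α = 5.91×10⁻⁵ /K
Net overflow = V₀(β_liq − 3α_cont)ΔT
β − 3α = 1.00×10⁻³ − 5.91×10⁻⁵ = 9.409×10⁻⁴ /K; ΔT = 21.8 K
ΔV = 824 × 9.409×10⁻⁴ × 21.8 = 16.9 cm³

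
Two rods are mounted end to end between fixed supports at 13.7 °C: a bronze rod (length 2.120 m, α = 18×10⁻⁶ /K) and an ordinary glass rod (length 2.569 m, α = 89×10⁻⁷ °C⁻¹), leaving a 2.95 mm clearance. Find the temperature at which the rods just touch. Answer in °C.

Gap closes when ΔL₁ + ΔL₂ = 2.95 mm = 2.95×10⁻³ m
(α₁L₁ + α₂L₂)ΔT = g
α₁L₁ + α₂L₂ = 18×10⁻⁶×2.120 + 89×10⁻⁷×2.569 = 6.10241×10⁻⁵ m/K
ΔT = 2.95×10⁻³ / 6.10241×10⁻⁵ = 48.342 K
T = 13.7 + 48.342 = 62.042 °C

T = 62.0 °C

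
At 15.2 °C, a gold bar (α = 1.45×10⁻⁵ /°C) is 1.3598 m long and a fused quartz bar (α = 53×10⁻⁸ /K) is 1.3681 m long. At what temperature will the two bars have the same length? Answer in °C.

T = 452.2 °C

Equal length when α₁L₁ΔT − α₂L₂ΔT = L₂ − L₁ = 8.30×10⁻³ m
α₁L₁ = 1.97171×10⁻⁵, α₂L₂ = 7.25093×10⁻⁷ → Δ(αL) = 1.8992007×10⁻⁵ m/K
ΔT = 8.30×10⁻³ / 1.8992007×10⁻⁵ = 437.026 K, so T = 15.2 + 437.026 = 452.226 °C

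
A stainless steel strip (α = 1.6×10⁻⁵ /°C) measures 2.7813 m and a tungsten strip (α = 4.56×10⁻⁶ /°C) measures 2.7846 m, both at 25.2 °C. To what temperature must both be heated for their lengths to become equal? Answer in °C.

L₁(1 + α₁ΔT) = L₂(1 + α₂ΔT) ⇒ ΔT = (L₂ − L₁)/(α₁L₁ − α₂L₂)
L₂ − L₁ = 2.7846 − 2.7813 = 3.30×10⁻³ m
α₁L₁ − α₂L₂ = 1.6×10⁻⁵×2.7813 − 4.56×10⁻⁶×2.7846 = 3.1803024×10⁻⁵ m/K
ΔT = 3.30×10⁻³ / 3.1803024×10⁻⁵ = 103.764 K
T = 25.2 + 103.764 = 128.964 °C

T = 129.0 °C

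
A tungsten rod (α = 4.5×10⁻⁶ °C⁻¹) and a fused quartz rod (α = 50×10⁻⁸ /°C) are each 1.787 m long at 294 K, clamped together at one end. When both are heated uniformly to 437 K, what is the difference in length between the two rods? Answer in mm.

ΔT = 143 K
tungsten: ΔL = 4.5×10⁻⁶ × 1.787 m × 143 = 1.1499×10⁻³ m = 1.1499 mm
fused quartz: ΔL = 50×10⁻⁸ × 1.787 m × 143 = 1.2777×10⁻⁴ m = 0.12777 mm
difference = 1.1499 − 0.12777 = 1.02213 mm

1.02 mm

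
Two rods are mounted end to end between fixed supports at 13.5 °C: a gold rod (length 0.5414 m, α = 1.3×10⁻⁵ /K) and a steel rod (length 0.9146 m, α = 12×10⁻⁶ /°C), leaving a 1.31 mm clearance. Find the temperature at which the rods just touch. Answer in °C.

α₁L₁ = 7.0382×10⁻⁶ m/K, α₂L₂ = 1.09752×10⁻⁵ m/K → total 1.80134×10⁻⁵ m/K
ΔT = g/(α₁L₁+α₂L₂) = 1.31×10⁻³ / 1.80134×10⁻⁵ = 72.724 K
T = 13.5 + 72.724 = 86.224 °C

T = 86.2 °C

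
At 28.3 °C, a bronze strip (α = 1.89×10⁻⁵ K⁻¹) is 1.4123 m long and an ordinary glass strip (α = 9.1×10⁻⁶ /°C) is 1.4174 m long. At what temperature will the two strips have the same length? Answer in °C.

L₁(1 + α₁ΔT) = L₂(1 + α₂ΔT) ⇒ ΔT = (L₂ − L₁)/(α₁L₁ − α₂L₂)
L₂ − L₁ = 1.4174 − 1.4123 = 5.10×10⁻³ m
α₁L₁ − α₂L₂ = 1.89×10⁻⁵×1.4123 − 9.1×10⁻⁶×1.4174 = 1.379413×10⁻⁵ m/K
ΔT = 5.10×10⁻³ / 1.379413×10⁻⁵ = 369.722 K
T = 28.3 + 369.722 = 398.022 °C

T = 398.0 °C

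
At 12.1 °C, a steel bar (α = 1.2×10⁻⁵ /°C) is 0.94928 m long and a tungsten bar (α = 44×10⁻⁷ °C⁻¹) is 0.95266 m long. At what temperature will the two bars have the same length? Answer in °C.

T = 481.6 °C

Equal length when α₁L₁ΔT − α₂L₂ΔT = L₂ − L₁ = 3.38×10⁻³ m
α₁L₁ = 1.139136×10⁻⁵, α₂L₂ = 4.191704×10⁻⁶ → Δ(αL) = 7.199656×10⁻⁶ m/K
ΔT = 3.38×10⁻³ / 7.199656×10⁻⁶ = 469.467 K, so T = 12.1 + 469.467 = 481.567 °C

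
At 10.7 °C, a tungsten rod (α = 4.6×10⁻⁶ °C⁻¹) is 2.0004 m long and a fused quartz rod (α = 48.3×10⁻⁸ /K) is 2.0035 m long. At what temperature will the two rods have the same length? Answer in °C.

T = 387.2 °C

Equal length when α₁L₁ΔT − α₂L₂ΔT = L₂ − L₁ = 3.10×10⁻³ m
α₁L₁ = 9.20184×10⁻⁶, α₂L₂ = 9.676905×10⁻⁷ → Δ(αL) = 8.2341495×10⁻⁶ m/K
ΔT = 3.10×10⁻³ / 8.2341495×10⁻⁶ = 376.481 K, so T = 10.7 + 376.481 = 387.181 °C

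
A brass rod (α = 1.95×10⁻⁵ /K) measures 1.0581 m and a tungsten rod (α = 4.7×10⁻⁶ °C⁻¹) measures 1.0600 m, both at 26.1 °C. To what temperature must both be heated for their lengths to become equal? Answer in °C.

T = 147.5 °C

L₁(1 + α₁ΔT) = L₂(1 + α₂ΔT) ⇒ ΔT = (L₂ − L₁)/(α₁L₁ − α₂L₂)
L₂ − L₁ = 1.0600 − 1.0581 = 1.90×10⁻³ m
α₁L₁ − α₂L₂ = 1.95×10⁻⁵×1.0581 − 4.7×10⁻⁶×1.0600 = 1.565095×10⁻⁵ m/K
ΔT = 1.90×10⁻³ / 1.565095×10⁻⁵ = 121.398 K
T = 26.1 + 121.398 = 147.498 °C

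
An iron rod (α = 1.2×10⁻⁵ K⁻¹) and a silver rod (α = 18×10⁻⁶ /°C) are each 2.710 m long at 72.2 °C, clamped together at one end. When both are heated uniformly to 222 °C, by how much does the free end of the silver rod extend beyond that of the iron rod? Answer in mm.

ΔT = 149.8 K
iron: ΔL = 1.2×10⁻⁵ × 2.710 m × 149.8 = 4.8715×10⁻³ m = 4.8715 mm
silver: ΔL = 18×10⁻⁶ × 2.710 m × 149.8 = 7.3072×10⁻³ m = 7.3072 mm
difference = 7.3072 − 4.8715 = 2.4357 mm

2.44 mm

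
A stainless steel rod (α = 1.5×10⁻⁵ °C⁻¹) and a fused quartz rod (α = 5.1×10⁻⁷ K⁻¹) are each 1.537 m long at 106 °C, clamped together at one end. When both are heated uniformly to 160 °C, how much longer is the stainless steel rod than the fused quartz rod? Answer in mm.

ΔT = 54 K
stainless steel: ΔL = 1.5×10⁻⁵ × 1.537 m × 54 = 1.2450×10⁻³ m = 1.2450 mm
fused quartz: ΔL = 5.1×10⁻⁷ × 1.537 m × 54 = 4.2329×10⁻⁵ m = 0.042329 mm
difference = 1.2450 − 0.042329 = 1.202671 mm

1.20 mm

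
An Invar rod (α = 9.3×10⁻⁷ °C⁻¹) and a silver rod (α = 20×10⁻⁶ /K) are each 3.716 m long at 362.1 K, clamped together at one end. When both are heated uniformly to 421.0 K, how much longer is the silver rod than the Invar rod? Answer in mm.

ΔT = 58.9 K
Invar: ΔL = 9.3×10⁻⁷ × 3.716 m × 58.9 = 2.0355×10⁻⁴ m = 0.20355 mm
silver: ΔL = 20×10⁻⁶ × 3.716 m × 58.9 = 4.3774×10⁻³ m = 4.3774 mm
difference = 4.3774 − 0.20355 = 4.17385 mm

4.17 mm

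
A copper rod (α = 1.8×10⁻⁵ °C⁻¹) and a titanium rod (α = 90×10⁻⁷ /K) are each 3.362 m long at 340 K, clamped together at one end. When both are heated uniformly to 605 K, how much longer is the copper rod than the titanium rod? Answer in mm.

ΔT = 265 K
copper: ΔL = 1.8×10⁻⁵ × 3.362 m × 265 = 1.6037×10⁻² m = 16.037 mm
titanium: ΔL = 90×10⁻⁷ × 3.362 m × 265 = 8.0184×10⁻³ m = 8.0184 mm
difference = 16.037 − 8.0184 = 8.0186 mm

8.02 mm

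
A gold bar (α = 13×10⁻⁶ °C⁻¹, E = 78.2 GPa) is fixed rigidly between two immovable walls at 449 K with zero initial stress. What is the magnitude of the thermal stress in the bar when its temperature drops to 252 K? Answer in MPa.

Fully constrained: the free strain ε = αΔT is blocked, so σ = Eε = EαΔT.
|ΔT| = 197 K
σ = 78.2×10⁹ × 13×10⁻⁶ × 197 = 2.00×10⁸ Pa

σ = 200 MPa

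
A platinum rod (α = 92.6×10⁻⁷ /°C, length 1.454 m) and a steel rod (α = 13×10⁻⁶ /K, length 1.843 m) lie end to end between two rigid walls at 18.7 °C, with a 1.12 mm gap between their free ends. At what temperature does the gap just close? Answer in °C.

T = 48.6 °C

α₁L₁ = 1.346404×10⁻⁵ m/K, α₂L₂ = 2.3959×10⁻⁵ m/K → total 3.742304×10⁻⁵ m/K
ΔT = g/(α₁L₁+α₂L₂) = 1.12×10⁻³ / 3.742304×10⁻⁵ = 29.928 K
T = 18.7 + 29.928 = 48.628 °C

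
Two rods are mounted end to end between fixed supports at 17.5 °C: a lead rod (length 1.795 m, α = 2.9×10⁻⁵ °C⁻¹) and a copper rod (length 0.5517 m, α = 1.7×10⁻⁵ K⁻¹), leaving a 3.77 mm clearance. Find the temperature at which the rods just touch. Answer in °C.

Gap closes when ΔL₁ + ΔL₂ = 3.77 mm = 3.77×10⁻³ m
(α₁L₁ + α₂L₂)ΔT = g
α₁L₁ + α₂L₂ = 2.9×10⁻⁵×1.795 + 1.7×10⁻⁵×0.5517 = 6.14339×10⁻⁵ m/K
ΔT = 3.77×10⁻³ / 6.14339×10⁻⁵ = 61.367 K
T = 17.5 + 61.367 = 78.867 °C

T = 78.9 °C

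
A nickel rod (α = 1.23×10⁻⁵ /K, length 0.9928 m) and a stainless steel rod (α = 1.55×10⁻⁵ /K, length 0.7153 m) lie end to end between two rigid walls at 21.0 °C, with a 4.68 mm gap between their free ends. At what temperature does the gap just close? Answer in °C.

T = 222 °C

α₁L₁ = 1.221144×10⁻⁵ m/K, α₂L₂ = 1.108715×10⁻⁵ m/K → total 2.329859×10⁻⁵ m/K
ΔT = g/(α₁L₁+α₂L₂) = 4.68×10⁻³ / 2.329859×10⁻⁵ = 200.87 K
T = 21.0 + 200.87 = 221.87 °C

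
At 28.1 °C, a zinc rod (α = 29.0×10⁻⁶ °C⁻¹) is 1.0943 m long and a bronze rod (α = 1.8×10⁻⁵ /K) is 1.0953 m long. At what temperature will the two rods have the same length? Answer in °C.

L₁(1 + α₁ΔT) = L₂(1 + α₂ΔT) ⇒ ΔT = (L₂ − L₁)/(α₁L₁ − α₂L₂)
L₂ − L₁ = 1.0953 − 1.0943 = 1.00×10⁻³ m
α₁L₁ − α₂L₂ = 29.0×10⁻⁶×1.0943 − 1.8×10⁻⁵×1.0953 = 1.20193×10⁻⁵ m/K
ΔT = 1.00×10⁻³ / 1.20193×10⁻⁵ = 83.200 K
T = 28.1 + 83.200 = 111.300 °C

T = 111.3 °C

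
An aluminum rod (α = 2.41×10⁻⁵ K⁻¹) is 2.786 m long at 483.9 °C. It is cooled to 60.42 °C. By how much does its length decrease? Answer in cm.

ΔL = 2.84 cm

|ΔT| = |60.42 − 483.9| = 423.48 K
ΔL = αL₀ΔT = (2.41×10⁻⁵)(2.786)(423.48) = 2.84×10⁻² m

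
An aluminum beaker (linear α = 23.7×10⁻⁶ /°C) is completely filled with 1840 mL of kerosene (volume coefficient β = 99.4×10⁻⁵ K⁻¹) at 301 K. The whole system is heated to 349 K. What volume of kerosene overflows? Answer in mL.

81.5 mL

The beaker also expands: β_container ≈ 3α = 7.11×10⁻⁵ /K
Net overflow = V₀(β_liq − 3α_cont)ΔT
β − 3α = 9.94×10⁻⁴ − 7.11×10⁻⁵ = 9.229×10⁻⁴ /K; ΔT = 48 K
ΔV = 1840 × 9.229×10⁻⁴ × 48 = 81.5 mL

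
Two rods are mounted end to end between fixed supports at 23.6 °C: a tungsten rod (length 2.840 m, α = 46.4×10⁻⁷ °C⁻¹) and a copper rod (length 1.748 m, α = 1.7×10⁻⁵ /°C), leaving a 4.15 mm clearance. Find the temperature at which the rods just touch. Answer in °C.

T = 120 °C

Gap closes when ΔL₁ + ΔL₂ = 4.15 mm = 4.15×10⁻³ m
(α₁L₁ + α₂L₂)ΔT = g
α₁L₁ + α₂L₂ = 46.4×10⁻⁷×2.840 + 1.7×10⁻⁵×1.748 = 4.28936×10⁻⁵ m/K
ΔT = 4.15×10⁻³ / 4.28936×10⁻⁵ = 96.75 K
T = 23.6 + 96.75 = 120.35 °C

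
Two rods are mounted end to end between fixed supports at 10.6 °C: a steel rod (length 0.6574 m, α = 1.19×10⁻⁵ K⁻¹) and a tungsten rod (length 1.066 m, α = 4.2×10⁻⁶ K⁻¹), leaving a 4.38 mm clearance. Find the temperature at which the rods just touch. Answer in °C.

α₁L₁ = 7.82306×10⁻⁶ m/K, α₂L₂ = 4.4772×10⁻⁶ m/K → total 1.230026×10⁻⁵ m/K
ΔT = g/(α₁L₁+α₂L₂) = 4.38×10⁻³ / 1.230026×10⁻⁵ = 356.09 K
T = 10.6 + 356.09 = 366.69 °C

T = 367 °C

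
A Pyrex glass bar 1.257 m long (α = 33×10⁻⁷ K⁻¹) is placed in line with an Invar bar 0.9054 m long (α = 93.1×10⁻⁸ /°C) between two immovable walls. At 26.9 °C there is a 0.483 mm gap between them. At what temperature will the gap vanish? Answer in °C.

T = 124 °C

α₁L₁ = 4.1481×10⁻⁶ m/K, α₂L₂ = 8.429274×10⁻⁷ m/K → total 4.9910274×10⁻⁶ m/K
ΔT = g/(α₁L₁+α₂L₂) = 4.83×10⁻⁴ / 4.9910274×10⁻⁶ = 96.77 K
T = 26.9 + 96.77 = 123.67 °C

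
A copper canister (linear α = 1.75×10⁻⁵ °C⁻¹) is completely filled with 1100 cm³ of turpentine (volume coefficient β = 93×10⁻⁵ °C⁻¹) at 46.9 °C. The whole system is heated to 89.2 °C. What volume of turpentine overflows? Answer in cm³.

The canister also expands: β_container ≈ 3α = 5.25×10⁻⁵ /K
Net overflow = V₀(β_liq − 3α_cont)ΔT
β − 3α = 9.30×10⁻⁴ − 5.25×10⁻⁵ = 8.775×10⁻⁴ /K; ΔT = 42.3 K
ΔV = 1100 × 8.775×10⁻⁴ × 42.3 = 40.8 cm³

40.8 cm³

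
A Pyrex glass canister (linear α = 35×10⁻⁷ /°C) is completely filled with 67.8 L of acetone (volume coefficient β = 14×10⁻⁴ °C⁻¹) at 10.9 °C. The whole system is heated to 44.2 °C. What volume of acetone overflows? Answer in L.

The canister also expands: β_container ≈ 3α = 1.05×10⁻⁵ /K
Net overflow = V₀(β_liq − 3α_cont)ΔT
β − 3α = 1.40×10⁻³ − 1.05×10⁻⁵ = 1.3895×10⁻³ /K; ΔT = 33.3 K
ΔV = 67.8 × 1.3895×10⁻³ × 33.3 = 3.14 L

3.14 L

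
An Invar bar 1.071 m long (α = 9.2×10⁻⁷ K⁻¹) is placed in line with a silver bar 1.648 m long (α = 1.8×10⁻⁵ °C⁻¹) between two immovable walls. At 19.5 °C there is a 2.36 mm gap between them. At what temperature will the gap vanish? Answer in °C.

T = 96.5 °C

α₁L₁ = 9.8532×10⁻⁷ m/K, α₂L₂ = 2.9664×10⁻⁵ m/K → total 3.064932×10⁻⁵ m/K
ΔT = g/(α₁L₁+α₂L₂) = 2.36×10⁻³ / 3.064932×10⁻⁵ = 77.000 K
T = 19.5 + 77.000 = 96.500 °C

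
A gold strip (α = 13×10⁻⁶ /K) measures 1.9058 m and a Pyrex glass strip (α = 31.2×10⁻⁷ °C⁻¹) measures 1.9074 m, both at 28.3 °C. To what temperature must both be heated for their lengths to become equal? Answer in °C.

Equal length when α₁L₁ΔT − α₂L₂ΔT = L₂ − L₁ = 1.60×10⁻³ m
α₁L₁ = 2.47754×10⁻⁵, α₂L₂ = 5.951088×10⁻⁶ → Δ(αL) = 1.8824312×10⁻⁵ m/K
ΔT = 1.60×10⁻³ / 1.8824312×10⁻⁵ = 84.996 K, so T = 28.3 + 84.996 = 113.296 °C

T = 113.3 °C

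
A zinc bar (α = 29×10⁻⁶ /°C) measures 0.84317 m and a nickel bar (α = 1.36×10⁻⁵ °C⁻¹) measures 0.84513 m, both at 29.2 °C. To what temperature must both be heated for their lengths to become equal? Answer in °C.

Equal length when α₁L₁ΔT − α₂L₂ΔT = L₂ − L₁ = 1.96×10⁻³ m
α₁L₁ = 2.445193×10⁻⁵, α₂L₂ = 1.1493768×10⁻⁵ → Δ(αL) = 1.2958162×10⁻⁵ m/K
ΔT = 1.96×10⁻³ / 1.2958162×10⁻⁵ = 151.256 K, so T = 29.2 + 151.256 = 180.456 °C

T = 180.5 °C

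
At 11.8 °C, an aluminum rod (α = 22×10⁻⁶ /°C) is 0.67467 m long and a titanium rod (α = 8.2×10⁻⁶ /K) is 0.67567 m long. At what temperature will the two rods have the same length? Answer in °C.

T = 119.3 °C

L₁(1 + α₁ΔT) = L₂(1 + α₂ΔT) ⇒ ΔT = (L₂ − L₁)/(α₁L₁ − α₂L₂)
L₂ − L₁ = 0.67567 − 0.67467 = 1.00×10⁻³ m
α₁L₁ − α₂L₂ = 22×10⁻⁶×0.67467 − 8.2×10⁻⁶×0.67567 = 9.302246×10⁻⁶ m/K
ΔT = 1.00×10⁻³ / 9.302246×10⁻⁶ = 107.501 K
T = 11.8 + 107.501 = 119.301 °C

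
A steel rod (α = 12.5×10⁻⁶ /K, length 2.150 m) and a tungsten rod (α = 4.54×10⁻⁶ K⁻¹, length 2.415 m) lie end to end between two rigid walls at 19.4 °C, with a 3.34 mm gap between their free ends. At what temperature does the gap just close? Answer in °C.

T = 108 °C

α₁L₁ = 2.6875×10⁻⁵ m/K, α₂L₂ = 1.09641×10⁻⁵ m/K → total 3.78391×10⁻⁵ m/K
ΔT = g/(α₁L₁+α₂L₂) = 3.34×10⁻³ / 3.78391×10⁻⁵ = 88.27 K
T = 19.4 + 88.27 = 107.67 °C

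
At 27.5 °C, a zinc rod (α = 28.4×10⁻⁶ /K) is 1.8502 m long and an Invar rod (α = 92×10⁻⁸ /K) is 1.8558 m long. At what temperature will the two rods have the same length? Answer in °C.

L₁(1 + α₁ΔT) = L₂(1 + α₂ΔT) ⇒ ΔT = (L₂ − L₁)/(α₁L₁ − α₂L₂)
L₂ − L₁ = 1.8558 − 1.8502 = 5.60×10⁻³ m
α₁L₁ − α₂L₂ = 28.4×10⁻⁶×1.8502 − 92×10⁻⁸×1.8558 = 5.0838344×10⁻⁵ m/K
ΔT = 5.60×10⁻³ / 5.0838344×10⁻⁵ = 110.153 K
T = 27.5 + 110.153 = 137.653 °C

T = 137.7 °C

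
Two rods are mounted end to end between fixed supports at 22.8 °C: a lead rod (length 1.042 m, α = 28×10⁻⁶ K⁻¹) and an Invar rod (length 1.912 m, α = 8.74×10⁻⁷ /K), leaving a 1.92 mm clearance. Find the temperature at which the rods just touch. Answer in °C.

T = 85.0 °C

Gap closes when ΔL₁ + ΔL₂ = 1.92 mm = 1.92×10⁻³ m
(α₁L₁ + α₂L₂)ΔT = g
α₁L₁ + α₂L₂ = 28×10⁻⁶×1.042 + 8.74×10⁻⁷×1.912 = 3.0847088×10⁻⁵ m/K
ΔT = 1.92×10⁻³ / 3.0847088×10⁻⁵ = 62.243 K
T = 22.8 + 62.243 = 85.043 °C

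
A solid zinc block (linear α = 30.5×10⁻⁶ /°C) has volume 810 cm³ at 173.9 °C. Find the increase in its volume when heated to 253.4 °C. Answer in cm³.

ΔV = 5.89 cm³

Isotropic solid: β ≈ 3α = 9.2×10⁻⁵ /K; ΔT = 79.5 K
ΔV = 3αV₀ΔT = 3(30.5×10⁻⁶)(810)(79.5) = 5.89 cm³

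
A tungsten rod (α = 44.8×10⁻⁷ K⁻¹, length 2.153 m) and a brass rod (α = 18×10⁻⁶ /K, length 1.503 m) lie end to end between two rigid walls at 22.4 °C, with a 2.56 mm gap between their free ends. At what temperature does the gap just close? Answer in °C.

α₁L₁ = 9.64544×10⁻⁶ m/K, α₂L₂ = 2.7054×10⁻⁵ m/K → total 3.669944×10⁻⁵ m/K
ΔT = g/(α₁L₁+α₂L₂) = 2.56×10⁻³ / 3.669944×10⁻⁵ = 69.756 K
T = 22.4 + 69.756 = 92.156 °C

T = 92.2 °C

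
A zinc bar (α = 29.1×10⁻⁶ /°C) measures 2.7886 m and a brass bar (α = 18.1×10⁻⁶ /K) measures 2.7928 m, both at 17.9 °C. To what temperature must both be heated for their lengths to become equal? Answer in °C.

L₁(1 + α₁ΔT) = L₂(1 + α₂ΔT) ⇒ ΔT = (L₂ − L₁)/(α₁L₁ − α₂L₂)
L₂ − L₁ = 2.7928 − 2.7886 = 4.20×10⁻³ m
α₁L₁ − α₂L₂ = 29.1×10⁻⁶×2.7886 − 18.1×10⁻⁶×2.7928 = 3.059858×10⁻⁵ m/K
ΔT = 4.20×10⁻³ / 3.059858×10⁻⁵ = 137.261 K
T = 17.9 + 137.261 = 155.161 °C

T = 155.2 °C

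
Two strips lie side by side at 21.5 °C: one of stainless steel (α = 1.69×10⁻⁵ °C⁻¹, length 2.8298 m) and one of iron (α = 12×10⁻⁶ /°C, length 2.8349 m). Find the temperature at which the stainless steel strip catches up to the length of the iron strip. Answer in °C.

T = 390.9 °C

L₁(1 + α₁ΔT) = L₂(1 + α₂ΔT) ⇒ ΔT = (L₂ − L₁)/(α₁L₁ − α₂L₂)
L₂ − L₁ = 2.8349 − 2.8298 = 5.10×10⁻³ m
α₁L₁ − α₂L₂ = 1.69×10⁻⁵×2.8298 − 12×10⁻⁶×2.8349 = 1.380482×10⁻⁵ m/K
ΔT = 5.10×10⁻³ / 1.380482×10⁻⁵ = 369.436 K
T = 21.5 + 369.436 = 390.936 °C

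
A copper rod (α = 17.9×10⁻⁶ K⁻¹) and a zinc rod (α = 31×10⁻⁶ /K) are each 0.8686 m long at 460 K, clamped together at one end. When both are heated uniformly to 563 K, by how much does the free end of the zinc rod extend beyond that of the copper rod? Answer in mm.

ΔT = 103 K
copper: ΔL = 17.9×10⁻⁶ × 0.8686 m × 103 = 1.6014×10⁻³ m = 1.6014 mm
zinc: ΔL = 31×10⁻⁶ × 0.8686 m × 103 = 2.7734×10⁻³ m = 2.7734 mm
difference = 2.7734 − 1.6014 = 1.1720 mm

1.17 mm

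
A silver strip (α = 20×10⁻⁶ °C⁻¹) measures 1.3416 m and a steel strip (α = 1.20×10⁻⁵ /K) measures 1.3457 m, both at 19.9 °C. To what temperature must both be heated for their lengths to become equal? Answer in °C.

Equal length when α₁L₁ΔT − α₂L₂ΔT = L₂ − L₁ = 4.10×10⁻³ m
α₁L₁ = 2.6832×10⁻⁵, α₂L₂ = 1.61484×10⁻⁵ → Δ(αL) = 1.06836×10⁻⁵ m/K
ΔT = 4.10×10⁻³ / 1.06836×10⁻⁵ = 383.766 K, so T = 19.9 + 383.766 = 403.666 °C

T = 403.7 °C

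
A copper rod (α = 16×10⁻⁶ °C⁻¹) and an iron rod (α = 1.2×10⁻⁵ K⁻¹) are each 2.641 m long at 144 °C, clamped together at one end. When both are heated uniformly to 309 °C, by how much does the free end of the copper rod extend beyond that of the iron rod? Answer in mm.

ΔT = 165 K
copper: ΔL = 16×10⁻⁶ × 2.641 m × 165 = 6.9722×10⁻³ m = 6.9722 mm
iron: ΔL = 1.2×10⁻⁵ × 2.641 m × 165 = 5.2292×10⁻³ m = 5.2292 mm
difference = 6.9722 − 5.2292 = 1.7430 mm

1.74 mm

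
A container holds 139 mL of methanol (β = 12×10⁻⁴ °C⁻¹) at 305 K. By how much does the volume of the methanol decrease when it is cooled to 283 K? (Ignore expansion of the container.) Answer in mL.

ΔV = 3.67 mL

|ΔT| = |283 − 305| = 22 K
ΔV = βV₀ΔT = (12×10⁻⁴)(139)(22) = 3.67 mL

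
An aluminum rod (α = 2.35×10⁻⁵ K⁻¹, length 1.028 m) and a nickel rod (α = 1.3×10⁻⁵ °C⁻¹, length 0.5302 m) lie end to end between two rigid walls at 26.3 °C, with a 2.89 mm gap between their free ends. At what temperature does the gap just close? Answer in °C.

T = 119 °C

α₁L₁ = 2.4158×10⁻⁵ m/K, α₂L₂ = 6.8926×10⁻⁶ m/K → total 3.10506×10⁻⁵ m/K
ΔT = g/(α₁L₁+α₂L₂) = 2.89×10⁻³ / 3.10506×10⁻⁵ = 93.07 K
T = 26.3 + 93.07 = 119.37 °C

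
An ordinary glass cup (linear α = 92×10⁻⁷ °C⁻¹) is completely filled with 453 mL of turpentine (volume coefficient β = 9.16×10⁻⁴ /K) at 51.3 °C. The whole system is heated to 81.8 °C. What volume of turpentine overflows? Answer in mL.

The cup also expands: β_container ≈ 3α = 2.76×10⁻⁵ /K
Net overflow = V₀(β_liq − 3α_cont)ΔT
β − 3α = 9.16×10⁻⁴ − 2.76×10⁻⁵ = 8.884×10⁻⁴ /K; ΔT = 30.5 K
ΔV = 453 × 8.884×10⁻⁴ × 30.5 = 12.3 mL

12.3 mL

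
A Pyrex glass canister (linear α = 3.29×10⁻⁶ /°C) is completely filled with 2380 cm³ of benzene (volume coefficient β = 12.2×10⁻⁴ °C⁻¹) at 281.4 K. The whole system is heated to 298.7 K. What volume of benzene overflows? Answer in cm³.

The canister also expands: β_container ≈ 3α = 9.87×10⁻⁶ /K
Net overflow = V₀(β_liq − 3α_cont)ΔT
β − 3α = 1.22×10⁻³ − 9.87×10⁻⁶ = 1.21013×10⁻³ /K; ΔT = 17.3 K
ΔV = 2380 × 1.21013×10⁻³ × 17.3 = 49.8 cm³

49.8 cm³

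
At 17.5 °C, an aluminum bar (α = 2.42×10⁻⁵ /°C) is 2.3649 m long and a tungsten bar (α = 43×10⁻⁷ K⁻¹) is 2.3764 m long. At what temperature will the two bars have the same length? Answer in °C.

T = 262.1 °C

Equal length when α₁L₁ΔT − α₂L₂ΔT = L₂ − L₁ = 1.15×10⁻² m
α₁L₁ = 5.723058×10⁻⁵, α₂L₂ = 1.021852×10⁻⁵ → Δ(αL) = 4.701206×10⁻⁵ m/K
ΔT = 1.15×10⁻² / 4.701206×10⁻⁵ = 244.618 K, so T = 17.5 + 244.618 = 262.118 °C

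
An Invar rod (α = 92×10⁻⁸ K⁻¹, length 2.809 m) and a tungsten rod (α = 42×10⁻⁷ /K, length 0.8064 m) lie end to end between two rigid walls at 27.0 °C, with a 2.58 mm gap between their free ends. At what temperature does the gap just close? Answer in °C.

T = 459 °C

α₁L₁ = 2.58428×10⁻⁶ m/K, α₂L₂ = 3.38688×10⁻⁶ m/K → total 5.97116×10⁻⁶ m/K
ΔT = g/(α₁L₁+α₂L₂) = 2.58×10⁻³ / 5.97116×10⁻⁶ = 432.08 K
T = 27.0 + 432.08 = 459.08 °C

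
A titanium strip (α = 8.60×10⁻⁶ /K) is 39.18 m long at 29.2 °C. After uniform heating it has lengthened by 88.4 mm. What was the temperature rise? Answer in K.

ΔL = αL₀ΔT ⇒ ΔT = ΔL / (αL₀)
ΔT = 88.4×10⁻³ m / (8.60×10⁻⁶ × 39.18 m) = 262.36 K

ΔT = 262 K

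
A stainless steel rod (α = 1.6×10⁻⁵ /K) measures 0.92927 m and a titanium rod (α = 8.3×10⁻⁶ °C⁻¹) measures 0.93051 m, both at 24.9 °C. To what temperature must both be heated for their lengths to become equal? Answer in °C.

T = 198.4 °C

L₁(1 + α₁ΔT) = L₂(1 + α₂ΔT) ⇒ ΔT = (L₂ − L₁)/(α₁L₁ − α₂L₂)
L₂ − L₁ = 0.93051 − 0.92927 = 1.24×10⁻³ m
α₁L₁ − α₂L₂ = 1.6×10⁻⁵×0.92927 − 8.3×10⁻⁶×0.93051 = 7.145087×10⁻⁶ m/K
ΔT = 1.24×10⁻³ / 7.145087×10⁻⁶ = 173.546 K
T = 24.9 + 173.546 = 198.446 °C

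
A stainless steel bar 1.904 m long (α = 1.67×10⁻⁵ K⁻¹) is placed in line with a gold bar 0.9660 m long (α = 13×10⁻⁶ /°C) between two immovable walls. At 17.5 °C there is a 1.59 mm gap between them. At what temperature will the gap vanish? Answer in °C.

Gap closes when ΔL₁ + ΔL₂ = 1.59 mm = 1.59×10⁻³ m
(α₁L₁ + α₂L₂)ΔT = g
α₁L₁ + α₂L₂ = 1.67×10⁻⁵×1.904 + 13×10⁻⁶×0.9660 = 4.43548×10⁻⁵ m/K
ΔT = 1.59×10⁻³ / 4.43548×10⁻⁵ = 35.847 K
T = 17.5 + 35.847 = 53.347 °C

T = 53.3 °C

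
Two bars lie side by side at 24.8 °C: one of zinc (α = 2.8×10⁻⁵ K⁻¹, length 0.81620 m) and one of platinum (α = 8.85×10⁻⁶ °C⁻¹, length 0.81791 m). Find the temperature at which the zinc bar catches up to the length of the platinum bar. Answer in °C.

L₁(1 + α₁ΔT) = L₂(1 + α₂ΔT) ⇒ ΔT = (L₂ − L₁)/(α₁L₁ − α₂L₂)
L₂ − L₁ = 0.81791 − 0.81620 = 1.71×10⁻³ m
α₁L₁ − α₂L₂ = 2.8×10⁻⁵×0.81620 − 8.85×10⁻⁶×0.81791 = 1.56150965×10⁻⁵ m/K
ΔT = 1.71×10⁻³ / 1.56150965×10⁻⁵ = 109.509 K
T = 24.8 + 109.509 = 134.309 °C

T = 134.3 °C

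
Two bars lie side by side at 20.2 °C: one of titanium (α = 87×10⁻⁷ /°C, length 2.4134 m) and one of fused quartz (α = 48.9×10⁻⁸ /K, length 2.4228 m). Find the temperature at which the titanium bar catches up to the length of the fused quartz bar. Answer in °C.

T = 494.7 °C

L₁(1 + α₁ΔT) = L₂(1 + α₂ΔT) ⇒ ΔT = (L₂ − L₁)/(α₁L₁ − α₂L₂)
L₂ − L₁ = 2.4228 − 2.4134 = 9.40×10⁻³ m
α₁L₁ − α₂L₂ = 87×10⁻⁷×2.4134 − 48.9×10⁻⁸×2.4228 = 1.98118308×10⁻⁵ m/K
ΔT = 9.40×10⁻³ / 1.98118308×10⁻⁵ = 474.464 K
T = 20.2 + 474.464 = 494.664 °C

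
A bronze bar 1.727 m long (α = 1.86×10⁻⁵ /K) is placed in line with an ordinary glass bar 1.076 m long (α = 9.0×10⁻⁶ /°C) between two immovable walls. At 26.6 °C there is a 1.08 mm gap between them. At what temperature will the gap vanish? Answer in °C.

T = 52.4 °C

α₁L₁ = 3.21222×10⁻⁵ m/K, α₂L₂ = 9.684×10⁻⁶ m/K → total 4.18062×10⁻⁵ m/K
ΔT = g/(α₁L₁+α₂L₂) = 1.08×10⁻³ / 4.18062×10⁻⁵ = 25.833 K
T = 26.6 + 25.833 = 52.433 °C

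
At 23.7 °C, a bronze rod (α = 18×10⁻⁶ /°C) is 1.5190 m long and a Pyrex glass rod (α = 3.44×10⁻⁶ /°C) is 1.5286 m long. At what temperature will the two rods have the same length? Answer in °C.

T = 458.4 °C

L₁(1 + α₁ΔT) = L₂(1 + α₂ΔT) ⇒ ΔT = (L₂ − L₁)/(α₁L₁ − α₂L₂)
L₂ − L₁ = 1.5286 − 1.5190 = 9.60×10⁻³ m
α₁L₁ − α₂L₂ = 18×10⁻⁶×1.5190 − 3.44×10⁻⁶×1.5286 = 2.2083616×10⁻⁵ m/K
ΔT = 9.60×10⁻³ / 2.2083616×10⁻⁵ = 434.711 K
T = 23.7 + 434.711 = 458.411 °C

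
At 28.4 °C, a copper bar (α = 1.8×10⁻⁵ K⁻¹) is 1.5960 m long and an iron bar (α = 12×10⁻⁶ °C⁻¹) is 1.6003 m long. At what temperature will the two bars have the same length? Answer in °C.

L₁(1 + α₁ΔT) = L₂(1 + α₂ΔT) ⇒ ΔT = (L₂ − L₁)/(α₁L₁ − α₂L₂)
L₂ − L₁ = 1.6003 − 1.5960 = 4.30×10⁻³ m
α₁L₁ − α₂L₂ = 1.8×10⁻⁵×1.5960 − 12×10⁻⁶×1.6003 = 9.5244×10⁻⁶ m/K
ΔT = 4.30×10⁻³ / 9.5244×10⁻⁶ = 451.472 K
T = 28.4 + 451.472 = 479.872 °C

T = 479.9 °C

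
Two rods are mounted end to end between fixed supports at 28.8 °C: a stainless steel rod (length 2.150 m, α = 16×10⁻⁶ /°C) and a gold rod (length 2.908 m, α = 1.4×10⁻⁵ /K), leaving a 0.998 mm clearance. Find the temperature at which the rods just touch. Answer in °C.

T = 42.1 °C

α₁L₁ = 3.440×10⁻⁵ m/K, α₂L₂ = 4.0712×10⁻⁵ m/K → total 7.5112×10⁻⁵ m/K
ΔT = g/(α₁L₁+α₂L₂) = 9.98×10⁻⁴ / 7.5112×10⁻⁵ = 13.287 K
T = 28.8 + 13.287 = 42.087 °C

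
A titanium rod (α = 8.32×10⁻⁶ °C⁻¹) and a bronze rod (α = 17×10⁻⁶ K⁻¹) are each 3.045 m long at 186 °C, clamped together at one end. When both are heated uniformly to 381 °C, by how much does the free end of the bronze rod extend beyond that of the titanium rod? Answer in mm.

5.15 mm

ΔT = 195 K
titanium: ΔL = 8.32×10⁻⁶ × 3.045 m × 195 = 4.9402×10⁻³ m = 4.9402 mm
bronze: ΔL = 17×10⁻⁶ × 3.045 m × 195 = 1.0094×10⁻² m = 10.094 mm
difference = 10.094 − 4.9402 = 5.1538 mm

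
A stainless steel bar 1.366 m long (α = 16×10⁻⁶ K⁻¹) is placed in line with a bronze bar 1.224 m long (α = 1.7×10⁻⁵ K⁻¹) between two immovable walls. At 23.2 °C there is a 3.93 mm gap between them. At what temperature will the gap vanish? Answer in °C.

T = 115 °C

Gap closes when ΔL₁ + ΔL₂ = 3.93 mm = 3.93×10⁻³ m
(α₁L₁ + α₂L₂)ΔT = g
α₁L₁ + α₂L₂ = 16×10⁻⁶×1.366 + 1.7×10⁻⁵×1.224 = 4.2664×10⁻⁵ m/K
ΔT = 3.93×10⁻³ / 4.2664×10⁻⁵ = 92.12 K
T = 23.2 + 92.12 = 115.32 °C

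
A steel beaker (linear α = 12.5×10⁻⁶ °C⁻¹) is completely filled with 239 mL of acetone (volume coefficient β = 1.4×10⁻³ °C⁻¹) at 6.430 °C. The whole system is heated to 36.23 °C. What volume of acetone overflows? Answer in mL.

The beaker also expands: β_container ≈ 3α = 3.75×10⁻⁵ /K
Net overflow = V₀(β_liq − 3α_cont)ΔT
β − 3α = 1.40×10⁻³ − 3.75×10⁻⁵ = 1.3625×10⁻³ /K; ΔT = 29.800 K
ΔV = 239 × 1.3625×10⁻³ × 29.800 = 9.70 mL

9.70 mL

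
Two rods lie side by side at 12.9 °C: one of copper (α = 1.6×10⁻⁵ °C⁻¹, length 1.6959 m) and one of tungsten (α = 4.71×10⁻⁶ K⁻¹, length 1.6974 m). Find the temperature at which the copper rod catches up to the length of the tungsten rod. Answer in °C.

Equal length when α₁L₁ΔT − α₂L₂ΔT = L₂ − L₁ = 1.50×10⁻³ m
α₁L₁ = 2.71344×10⁻⁵, α₂L₂ = 7.994754×10⁻⁶ → Δ(αL) = 1.9139646×10⁻⁵ m/K
ΔT = 1.50×10⁻³ / 1.9139646×10⁻⁵ = 78.3714 K, so T = 12.9 + 78.3714 = 91.2714 °C

T = 91.27 °C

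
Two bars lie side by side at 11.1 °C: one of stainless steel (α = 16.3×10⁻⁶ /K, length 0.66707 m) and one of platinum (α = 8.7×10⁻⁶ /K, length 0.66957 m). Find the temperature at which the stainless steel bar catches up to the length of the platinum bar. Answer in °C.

T = 506.3 °C

Equal length when α₁L₁ΔT − α₂L₂ΔT = L₂ − L₁ = 2.50×10⁻³ m
α₁L₁ = 1.0873241×10⁻⁵, α₂L₂ = 5.825259×10⁻⁶ → Δ(αL) = 5.047982×10⁻⁶ m/K
ΔT = 2.50×10⁻³ / 5.047982×10⁻⁶ = 495.247 K, so T = 11.1 + 495.247 = 506.347 °C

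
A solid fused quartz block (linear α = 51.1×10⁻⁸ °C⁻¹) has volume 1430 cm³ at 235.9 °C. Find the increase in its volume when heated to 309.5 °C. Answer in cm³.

ΔV = 0.161 cm³

Isotropic solid: β ≈ 3α = 1.5×10⁻⁶ /K; ΔT = 73.6 K
ΔV = 3αV₀ΔT = 3(51.1×10⁻⁸)(1430)(73.6) = 0.161 cm³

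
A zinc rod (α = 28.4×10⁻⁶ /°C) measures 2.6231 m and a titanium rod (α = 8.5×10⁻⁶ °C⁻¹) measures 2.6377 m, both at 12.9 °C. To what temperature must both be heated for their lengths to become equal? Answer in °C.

T = 293.3 °C

L₁(1 + α₁ΔT) = L₂(1 + α₂ΔT) ⇒ ΔT = (L₂ − L₁)/(α₁L₁ − α₂L₂)
L₂ − L₁ = 2.6377 − 2.6231 = 1.46×10⁻² m
α₁L₁ − α₂L₂ = 28.4×10⁻⁶×2.6231 − 8.5×10⁻⁶×2.6377 = 5.207559×10⁻⁵ m/K
ΔT = 1.46×10⁻² / 5.207559×10⁻⁵ = 280.362 K
T = 12.9 + 280.362 = 293.262 °C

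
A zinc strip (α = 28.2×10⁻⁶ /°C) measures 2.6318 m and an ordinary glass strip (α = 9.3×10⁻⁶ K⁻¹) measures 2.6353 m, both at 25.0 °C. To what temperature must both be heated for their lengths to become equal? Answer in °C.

T = 95.41 °C

L₁(1 + α₁ΔT) = L₂(1 + α₂ΔT) ⇒ ΔT = (L₂ − L₁)/(α₁L₁ − α₂L₂)
L₂ − L₁ = 2.6353 − 2.6318 = 3.50×10⁻³ m
α₁L₁ − α₂L₂ = 28.2×10⁻⁶×2.6318 − 9.3×10⁻⁶×2.6353 = 4.970847×10⁻⁵ m/K
ΔT = 3.50×10⁻³ / 4.970847×10⁻⁵ = 70.4105 K
T = 25.0 + 70.4105 = 95.4105 °C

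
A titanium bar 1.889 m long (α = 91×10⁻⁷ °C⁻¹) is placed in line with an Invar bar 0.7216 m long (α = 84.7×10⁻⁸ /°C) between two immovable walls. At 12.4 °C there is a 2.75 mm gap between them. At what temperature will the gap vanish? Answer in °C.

T = 167 °C

Gap closes when ΔL₁ + ΔL₂ = 2.75 mm = 2.75×10⁻³ m
(α₁L₁ + α₂L₂)ΔT = g
α₁L₁ + α₂L₂ = 91×10⁻⁷×1.889 + 84.7×10⁻⁸×0.7216 = 1.78010952×10⁻⁵ m/K
ΔT = 2.75×10⁻³ / 1.78010952×10⁻⁵ = 154.48 K
T = 12.4 + 154.48 = 166.88 °C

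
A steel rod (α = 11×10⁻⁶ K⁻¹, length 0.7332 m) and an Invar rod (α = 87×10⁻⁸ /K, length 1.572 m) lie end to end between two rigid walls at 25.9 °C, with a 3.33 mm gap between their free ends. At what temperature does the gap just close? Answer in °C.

Gap closes when ΔL₁ + ΔL₂ = 3.33 mm = 3.33×10⁻³ m
(α₁L₁ + α₂L₂)ΔT = g
α₁L₁ + α₂L₂ = 11×10⁻⁶×0.7332 + 87×10⁻⁸×1.572 = 9.43284×10⁻⁶ m/K
ΔT = 3.33×10⁻³ / 9.43284×10⁻⁶ = 353.02 K
T = 25.9 + 353.02 = 378.92 °C

T = 379 °C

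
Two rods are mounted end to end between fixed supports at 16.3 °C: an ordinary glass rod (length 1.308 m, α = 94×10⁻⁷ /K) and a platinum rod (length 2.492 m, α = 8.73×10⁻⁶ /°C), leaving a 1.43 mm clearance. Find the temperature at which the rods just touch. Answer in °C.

α₁L₁ = 1.22952×10⁻⁵ m/K, α₂L₂ = 2.175516×10⁻⁵ m/K → total 3.405036×10⁻⁵ m/K
ΔT = g/(α₁L₁+α₂L₂) = 1.43×10⁻³ / 3.405036×10⁻⁵ = 41.997 K
T = 16.3 + 41.997 = 58.297 °C

T = 58.3 °C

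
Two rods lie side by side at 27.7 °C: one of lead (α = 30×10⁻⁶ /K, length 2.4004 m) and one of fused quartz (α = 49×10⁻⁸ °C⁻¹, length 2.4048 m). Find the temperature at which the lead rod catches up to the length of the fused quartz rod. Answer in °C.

T = 89.82 °C

Equal length when α₁L₁ΔT − α₂L₂ΔT = L₂ − L₁ = 4.40×10⁻³ m
α₁L₁ = 7.2012×10⁻⁵, α₂L₂ = 1.178352×10⁻⁶ → Δ(αL) = 7.0833648×10⁻⁵ m/K
ΔT = 4.40×10⁻³ / 7.0833648×10⁻⁵ = 62.1174 K, so T = 27.7 + 62.1174 = 89.8174 °C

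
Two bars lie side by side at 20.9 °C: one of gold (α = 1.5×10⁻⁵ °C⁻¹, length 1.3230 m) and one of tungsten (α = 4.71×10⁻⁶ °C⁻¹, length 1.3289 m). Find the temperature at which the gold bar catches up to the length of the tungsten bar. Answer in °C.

T = 455.2 °C

Equal length when α₁L₁ΔT − α₂L₂ΔT = L₂ − L₁ = 5.90×10⁻³ m
α₁L₁ = 1.9845×10⁻⁵, α₂L₂ = 6.259119×10⁻⁶ → Δ(αL) = 1.3585881×10⁻⁵ m/K
ΔT = 5.90×10⁻³ / 1.3585881×10⁻⁵ = 434.274 K, so T = 20.9 + 434.274 = 455.174 °C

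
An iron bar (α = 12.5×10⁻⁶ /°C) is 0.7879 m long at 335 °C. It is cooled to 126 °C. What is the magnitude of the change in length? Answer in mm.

|ΔT| = |126 − 335| = 209 K
ΔL = αL₀ΔT = (12.5×10⁻⁶)(0.7879)(209) = 2.06×10⁻³ m

ΔL = 2.06 mm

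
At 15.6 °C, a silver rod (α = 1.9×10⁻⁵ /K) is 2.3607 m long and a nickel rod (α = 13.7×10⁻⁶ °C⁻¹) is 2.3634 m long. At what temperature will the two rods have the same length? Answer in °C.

Equal length when α₁L₁ΔT − α₂L₂ΔT = L₂ − L₁ = 2.70×10⁻³ m
α₁L₁ = 4.48533×10⁻⁵, α₂L₂ = 3.237858×10⁻⁵ → Δ(αL) = 1.247472×10⁻⁵ m/K
ΔT = 2.70×10⁻³ / 1.247472×10⁻⁵ = 216.438 K, so T = 15.6 + 216.438 = 232.038 °C

T = 232.0 °C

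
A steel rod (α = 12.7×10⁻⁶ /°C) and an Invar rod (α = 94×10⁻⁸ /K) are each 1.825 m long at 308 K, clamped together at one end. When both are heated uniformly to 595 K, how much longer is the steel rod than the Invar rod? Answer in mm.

6.16 mm

ΔT = 287 K
steel: ΔL = 12.7×10⁻⁶ × 1.825 m × 287 = 6.6519×10⁻³ m = 6.6519 mm
Invar: ΔL = 94×10⁻⁸ × 1.825 m × 287 = 4.9235×10⁻⁴ m = 0.49235 mm
difference = 6.6519 − 0.49235 = 6.15955 mm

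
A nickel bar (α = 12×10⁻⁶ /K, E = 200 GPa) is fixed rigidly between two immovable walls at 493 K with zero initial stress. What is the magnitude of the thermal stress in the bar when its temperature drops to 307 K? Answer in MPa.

Fully constrained: the free strain ε = αΔT is blocked, so σ = Eε = EαΔT.
|ΔT| = 186 K
σ = 200×10⁹ × 12×10⁻⁶ × 186 = 4.46×10⁸ Pa

σ = 446 MPa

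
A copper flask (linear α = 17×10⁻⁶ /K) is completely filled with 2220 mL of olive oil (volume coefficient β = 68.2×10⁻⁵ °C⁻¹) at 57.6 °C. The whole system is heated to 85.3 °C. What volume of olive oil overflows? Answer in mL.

38.8 mL

The flask also expands: β_container ≈ 3α = 5.1×10⁻⁵ /K
Net overflow = V₀(β_liq − 3α_cont)ΔT
β − 3α = 6.82×10⁻⁴ − 5.1×10⁻⁵ = 6.31×10⁻⁴ /K; ΔT = 27.7 K
ΔV = 2220 × 6.31×10⁻⁴ × 27.7 = 38.8 mL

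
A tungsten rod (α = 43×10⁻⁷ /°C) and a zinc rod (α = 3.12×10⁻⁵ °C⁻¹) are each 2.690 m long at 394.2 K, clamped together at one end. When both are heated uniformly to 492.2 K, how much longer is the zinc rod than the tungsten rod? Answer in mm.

7.09 mm

ΔT = 98.0 K
tungsten: ΔL = 43×10⁻⁷ × 2.690 m × 98.0 = 1.1336×10⁻³ m = 1.1336 mm
zinc: ΔL = 3.12×10⁻⁵ × 2.690 m × 98.0 = 8.2249×10⁻³ m = 8.2249 mm
difference = 8.2249 − 1.1336 = 7.0913 mm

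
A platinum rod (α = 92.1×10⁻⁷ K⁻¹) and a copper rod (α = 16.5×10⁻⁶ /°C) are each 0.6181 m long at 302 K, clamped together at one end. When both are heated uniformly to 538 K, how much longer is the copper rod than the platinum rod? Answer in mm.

ΔT = 236 K
platinum: ΔL = 92.1×10⁻⁷ × 0.6181 m × 236 = 1.3435×10⁻³ m = 1.3435 mm
copper: ΔL = 16.5×10⁻⁶ × 0.6181 m × 236 = 2.4069×10⁻³ m = 2.4069 mm
difference = 2.4069 − 1.3435 = 1.0634 mm

1.06 mm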